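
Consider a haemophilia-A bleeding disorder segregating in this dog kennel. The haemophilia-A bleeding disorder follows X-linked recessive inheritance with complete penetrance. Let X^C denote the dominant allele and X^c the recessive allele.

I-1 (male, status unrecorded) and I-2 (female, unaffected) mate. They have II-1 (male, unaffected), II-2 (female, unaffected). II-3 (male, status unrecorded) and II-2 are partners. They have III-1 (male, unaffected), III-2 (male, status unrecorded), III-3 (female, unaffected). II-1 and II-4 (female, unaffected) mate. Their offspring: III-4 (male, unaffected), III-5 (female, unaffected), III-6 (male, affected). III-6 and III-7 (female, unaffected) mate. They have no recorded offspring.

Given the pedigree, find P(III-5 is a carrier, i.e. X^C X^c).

II-1 is unaffected, so II-1 is X^C Y.
II-4 is unaffected so carries C and passed c to III-6 (X^c Y), so II-4 is X^C X^c.
Their cross gives offspring ratios 1/2 X^C X^C : 1/2 X^C X^c. Conditioning on III-5 being unaffected, P(X^C X^c) = 1/2 / 1 = 1/2.

1/2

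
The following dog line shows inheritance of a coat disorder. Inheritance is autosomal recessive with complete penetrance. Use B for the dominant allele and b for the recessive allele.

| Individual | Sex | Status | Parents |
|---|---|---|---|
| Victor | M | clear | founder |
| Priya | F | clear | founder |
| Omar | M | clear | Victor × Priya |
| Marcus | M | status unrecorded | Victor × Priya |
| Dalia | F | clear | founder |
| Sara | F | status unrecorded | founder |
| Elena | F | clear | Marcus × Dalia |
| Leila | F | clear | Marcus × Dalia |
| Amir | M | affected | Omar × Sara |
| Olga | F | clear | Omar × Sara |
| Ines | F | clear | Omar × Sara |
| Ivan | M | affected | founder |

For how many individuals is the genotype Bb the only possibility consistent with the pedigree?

1

Obligate heterozygotes: Omar is clear so carries B and passed b to Amir (bb), so Omar is Bb.
Every other individual is either homozygous by phenotype or has at least one consistent homozygous assignment, so the count is 1.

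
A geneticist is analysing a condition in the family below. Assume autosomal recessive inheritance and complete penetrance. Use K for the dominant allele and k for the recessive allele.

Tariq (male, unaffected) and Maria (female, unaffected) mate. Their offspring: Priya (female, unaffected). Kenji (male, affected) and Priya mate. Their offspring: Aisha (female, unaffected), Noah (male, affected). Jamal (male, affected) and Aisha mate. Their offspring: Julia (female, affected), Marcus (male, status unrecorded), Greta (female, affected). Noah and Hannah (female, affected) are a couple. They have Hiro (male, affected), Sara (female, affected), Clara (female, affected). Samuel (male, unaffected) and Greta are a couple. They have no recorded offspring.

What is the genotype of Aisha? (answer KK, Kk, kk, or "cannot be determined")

From phenotype alone, Aisha is KK or Kk.
Aisha is unaffected so carries K and received k from Kenji (kk), so Aisha is Kk.

Kk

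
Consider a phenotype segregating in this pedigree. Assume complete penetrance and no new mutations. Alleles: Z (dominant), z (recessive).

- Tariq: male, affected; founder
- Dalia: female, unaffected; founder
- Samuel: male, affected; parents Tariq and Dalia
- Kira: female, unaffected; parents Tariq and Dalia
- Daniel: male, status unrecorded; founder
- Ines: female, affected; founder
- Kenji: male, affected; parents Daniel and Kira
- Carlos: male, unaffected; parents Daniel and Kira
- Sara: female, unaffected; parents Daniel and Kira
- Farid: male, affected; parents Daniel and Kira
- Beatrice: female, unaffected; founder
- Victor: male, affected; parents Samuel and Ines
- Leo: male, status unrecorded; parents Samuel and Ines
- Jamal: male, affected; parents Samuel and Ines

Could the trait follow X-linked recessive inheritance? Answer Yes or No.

A consistent assignment under X-linked recessive exists: Tariq X^z Y, Dalia X^Z X^z, Samuel X^z Y, Kira X^Z X^z, Daniel X^Z Y, Ines X^z X^z, Kenji X^z Y, Carlos X^Z Y, Sara X^Z X^Z, Farid X^z Y, Beatrice X^Z X^Z, Victor X^z Y, Leo X^z Y, Jamal X^z Y.
In this assignment every recorded phenotype matches its genotype and every non-founder's genotype is obtainable from its parents' genotypes, so the pedigree is consistent.

Yes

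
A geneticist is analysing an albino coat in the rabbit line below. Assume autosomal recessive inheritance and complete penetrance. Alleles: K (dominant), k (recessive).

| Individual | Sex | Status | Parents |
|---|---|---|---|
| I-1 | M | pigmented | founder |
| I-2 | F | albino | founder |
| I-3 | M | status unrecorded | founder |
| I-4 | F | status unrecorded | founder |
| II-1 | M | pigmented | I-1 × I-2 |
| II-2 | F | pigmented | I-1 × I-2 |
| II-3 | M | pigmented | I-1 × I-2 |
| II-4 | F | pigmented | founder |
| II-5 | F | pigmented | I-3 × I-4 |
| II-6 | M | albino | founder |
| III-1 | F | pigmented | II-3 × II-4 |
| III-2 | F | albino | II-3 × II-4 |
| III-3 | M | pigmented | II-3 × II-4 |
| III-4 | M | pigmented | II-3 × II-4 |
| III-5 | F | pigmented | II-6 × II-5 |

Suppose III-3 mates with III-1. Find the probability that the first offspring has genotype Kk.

II-3 is pigmented so carries K and received k from I-2 (kk), so II-3 is Kk.
II-4 is pigmented so carries K and passed k to III-2 (kk), so II-4 is Kk.
III-3 is a pigmented offspring of II-3 (Kk) × II-4 (Kk), whose cross gives 1/4 KK : 1/2 Kk : 1/4 kk; conditioning on being pigmented, III-3 is KK with probability 1/3, Kk with probability 2/3.
III-1 is a pigmented offspring of II-3 (Kk) × II-4 (Kk), whose cross gives 1/4 KK : 1/2 Kk : 1/4 kk; conditioning on being pigmented, III-1 is KK with probability 1/3, Kk with probability 2/3.
Summing over parental genotype combinations, P(offspring has genotype Kk) = 2/9·1/2 + 2/9·1/2 + 4/9·1/2 = 4/9.

4/9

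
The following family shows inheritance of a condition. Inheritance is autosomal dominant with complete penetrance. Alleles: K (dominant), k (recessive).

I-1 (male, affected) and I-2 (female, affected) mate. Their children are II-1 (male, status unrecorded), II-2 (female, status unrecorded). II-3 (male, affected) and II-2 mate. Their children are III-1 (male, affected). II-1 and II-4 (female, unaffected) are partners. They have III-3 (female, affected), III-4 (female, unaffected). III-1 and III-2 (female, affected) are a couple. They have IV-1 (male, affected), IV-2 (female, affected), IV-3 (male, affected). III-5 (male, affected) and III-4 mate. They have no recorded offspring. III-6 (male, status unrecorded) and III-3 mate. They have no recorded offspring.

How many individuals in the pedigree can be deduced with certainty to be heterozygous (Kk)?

Obligate heterozygotes: II-1 passed K to III-3 (Kk, whose k came from II-4) and passed k to III-4 (kk), so II-1 is Kk; III-3 is affected so carries K and received k from II-4 (kk), so III-3 is Kk.
Every other individual is either homozygous by phenotype or has at least one consistent homozygous assignment, so the count is 2.

2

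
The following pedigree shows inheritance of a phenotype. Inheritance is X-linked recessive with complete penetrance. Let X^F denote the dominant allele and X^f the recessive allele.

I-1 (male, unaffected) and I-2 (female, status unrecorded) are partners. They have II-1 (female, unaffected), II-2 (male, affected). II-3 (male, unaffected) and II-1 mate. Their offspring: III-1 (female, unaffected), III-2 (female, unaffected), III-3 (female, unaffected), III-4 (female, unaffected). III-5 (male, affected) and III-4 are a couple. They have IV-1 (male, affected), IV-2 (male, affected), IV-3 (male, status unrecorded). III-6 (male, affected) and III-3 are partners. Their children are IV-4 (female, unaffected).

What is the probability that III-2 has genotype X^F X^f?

1/2

II-3 is unaffected, so II-3 is X^F Y.
II-1 is unaffected so carries F and passed f to III-4 (X^F X^f, whose F came from II-3), so II-1 is X^F X^f.
Their cross gives offspring ratios 1/2 X^F X^F : 1/2 X^F X^f. Conditioning on III-2 being unaffected, P(X^F X^f) = 1/2 / 1 = 1/2.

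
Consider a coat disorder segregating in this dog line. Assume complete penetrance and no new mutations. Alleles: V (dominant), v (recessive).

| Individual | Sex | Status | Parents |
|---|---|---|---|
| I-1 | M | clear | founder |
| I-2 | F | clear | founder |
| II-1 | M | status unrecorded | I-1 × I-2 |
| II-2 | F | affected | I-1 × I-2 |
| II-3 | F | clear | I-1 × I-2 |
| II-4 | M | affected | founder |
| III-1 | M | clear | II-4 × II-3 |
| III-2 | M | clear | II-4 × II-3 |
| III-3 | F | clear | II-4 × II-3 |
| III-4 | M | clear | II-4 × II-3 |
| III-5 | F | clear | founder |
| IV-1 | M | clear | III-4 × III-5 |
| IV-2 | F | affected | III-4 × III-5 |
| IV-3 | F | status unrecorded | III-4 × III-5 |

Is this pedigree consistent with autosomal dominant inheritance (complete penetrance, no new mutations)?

No

Under autosomal dominant, II-2 (affected, female) cannot arise from I-1 (clear) × I-2 (clear).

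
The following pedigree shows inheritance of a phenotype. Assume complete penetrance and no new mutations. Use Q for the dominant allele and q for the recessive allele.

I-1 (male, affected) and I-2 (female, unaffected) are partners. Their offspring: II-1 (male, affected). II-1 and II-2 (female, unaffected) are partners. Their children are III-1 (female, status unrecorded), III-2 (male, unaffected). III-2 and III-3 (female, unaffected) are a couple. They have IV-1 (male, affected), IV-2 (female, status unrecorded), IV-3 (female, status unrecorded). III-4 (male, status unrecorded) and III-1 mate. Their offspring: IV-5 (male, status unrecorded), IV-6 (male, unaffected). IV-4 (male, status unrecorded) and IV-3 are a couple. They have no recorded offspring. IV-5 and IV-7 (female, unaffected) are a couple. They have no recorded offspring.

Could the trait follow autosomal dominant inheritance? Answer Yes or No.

Under autosomal dominant, IV-1 (affected, male) cannot arise from III-2 (unaffected) × III-3 (unaffected).

No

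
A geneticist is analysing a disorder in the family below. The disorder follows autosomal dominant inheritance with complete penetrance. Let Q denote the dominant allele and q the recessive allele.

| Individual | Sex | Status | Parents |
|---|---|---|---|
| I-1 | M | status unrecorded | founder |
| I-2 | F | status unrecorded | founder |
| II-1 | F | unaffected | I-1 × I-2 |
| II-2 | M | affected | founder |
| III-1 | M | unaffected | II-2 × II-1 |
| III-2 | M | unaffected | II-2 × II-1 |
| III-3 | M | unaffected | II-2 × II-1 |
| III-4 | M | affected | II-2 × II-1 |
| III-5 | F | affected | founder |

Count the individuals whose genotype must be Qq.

2

Obligate heterozygotes: II-2 is affected so carries Q and passed q to III-1 (qq), so II-2 is Qq; III-4 is affected so carries Q and received q from II-1 (qq), so III-4 is Qq.
Every other individual is either homozygous by phenotype or has at least one consistent homozygous assignment, so the count is 2.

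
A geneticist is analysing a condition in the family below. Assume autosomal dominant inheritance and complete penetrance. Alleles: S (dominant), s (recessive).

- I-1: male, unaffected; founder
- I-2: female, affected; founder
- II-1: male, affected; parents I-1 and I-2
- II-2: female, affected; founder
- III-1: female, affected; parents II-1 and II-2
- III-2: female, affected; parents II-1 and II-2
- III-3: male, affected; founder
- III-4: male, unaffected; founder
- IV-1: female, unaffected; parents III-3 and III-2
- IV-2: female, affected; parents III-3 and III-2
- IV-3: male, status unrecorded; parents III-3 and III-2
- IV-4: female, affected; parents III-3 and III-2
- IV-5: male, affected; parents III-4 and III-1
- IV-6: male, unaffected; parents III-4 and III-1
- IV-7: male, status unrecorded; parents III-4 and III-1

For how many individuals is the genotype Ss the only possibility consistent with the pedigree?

5

Obligate heterozygotes: II-1 is affected so carries S and received s from I-1 (ss), so II-1 is Ss; III-1 is affected so carries S and passed s to IV-6 (ss), so III-1 is Ss; III-2 is affected so carries S and passed s to IV-1 (ss), so III-2 is Ss; III-3 is affected so carries S and passed s to IV-1 (ss), so III-3 is Ss; IV-5 is affected so carries S and received s from III-4 (ss), so IV-5 is Ss.
Every other individual is either homozygous by phenotype or has at least one consistent homozygous assignment, so the count is 5.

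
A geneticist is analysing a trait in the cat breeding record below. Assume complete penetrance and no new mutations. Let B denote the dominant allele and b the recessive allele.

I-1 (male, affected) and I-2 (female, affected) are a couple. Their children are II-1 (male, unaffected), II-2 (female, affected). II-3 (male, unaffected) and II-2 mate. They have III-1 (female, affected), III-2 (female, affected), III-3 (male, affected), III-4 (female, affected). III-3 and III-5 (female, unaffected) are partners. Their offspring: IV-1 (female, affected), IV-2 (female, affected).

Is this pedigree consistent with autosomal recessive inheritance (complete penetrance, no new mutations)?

Under autosomal recessive, II-1 (unaffected, male) cannot arise from I-1 (affected) × I-2 (affected).

No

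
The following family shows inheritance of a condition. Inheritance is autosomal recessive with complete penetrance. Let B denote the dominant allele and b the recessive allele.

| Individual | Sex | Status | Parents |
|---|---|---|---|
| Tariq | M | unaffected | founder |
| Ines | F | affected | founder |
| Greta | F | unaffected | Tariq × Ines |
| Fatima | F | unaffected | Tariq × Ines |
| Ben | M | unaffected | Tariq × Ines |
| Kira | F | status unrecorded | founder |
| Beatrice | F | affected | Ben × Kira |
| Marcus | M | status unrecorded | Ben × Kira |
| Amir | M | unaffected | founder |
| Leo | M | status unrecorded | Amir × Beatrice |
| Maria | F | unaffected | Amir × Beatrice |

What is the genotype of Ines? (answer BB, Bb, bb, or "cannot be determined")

Ines is affected, so Ines is bb.

bb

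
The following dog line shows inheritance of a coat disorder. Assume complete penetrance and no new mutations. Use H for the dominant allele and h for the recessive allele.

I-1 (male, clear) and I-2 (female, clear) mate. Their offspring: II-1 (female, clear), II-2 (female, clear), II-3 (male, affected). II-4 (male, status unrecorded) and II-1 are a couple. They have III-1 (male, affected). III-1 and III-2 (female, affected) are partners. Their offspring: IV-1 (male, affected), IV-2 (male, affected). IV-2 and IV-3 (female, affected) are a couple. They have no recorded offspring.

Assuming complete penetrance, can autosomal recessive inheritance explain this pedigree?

A consistent assignment under autosomal recessive exists: I-1 Hh, I-2 Hh, II-1 Hh, II-2 HH, II-3 hh, II-4 Hh, III-1 hh, III-2 hh, IV-1 hh, IV-2 hh, IV-3 hh.
In this assignment every recorded phenotype matches its genotype and every non-founder's genotype is obtainable from its parents' genotypes, so the pedigree is consistent.

Yes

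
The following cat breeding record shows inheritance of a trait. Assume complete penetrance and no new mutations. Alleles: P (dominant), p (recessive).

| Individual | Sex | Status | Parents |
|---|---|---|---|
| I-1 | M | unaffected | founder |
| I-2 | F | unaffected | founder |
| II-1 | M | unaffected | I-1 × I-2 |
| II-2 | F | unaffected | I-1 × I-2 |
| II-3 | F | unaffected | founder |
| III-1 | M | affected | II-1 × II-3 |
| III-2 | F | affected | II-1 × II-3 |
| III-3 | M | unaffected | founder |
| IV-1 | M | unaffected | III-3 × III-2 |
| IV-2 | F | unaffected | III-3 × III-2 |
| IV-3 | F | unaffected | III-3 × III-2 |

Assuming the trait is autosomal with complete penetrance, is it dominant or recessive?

II-1 and II-3 are both unaffected yet have an affected child III-1. Under dominance, an affected child requires at least one affected parent, so the trait cannot be dominant.

recessive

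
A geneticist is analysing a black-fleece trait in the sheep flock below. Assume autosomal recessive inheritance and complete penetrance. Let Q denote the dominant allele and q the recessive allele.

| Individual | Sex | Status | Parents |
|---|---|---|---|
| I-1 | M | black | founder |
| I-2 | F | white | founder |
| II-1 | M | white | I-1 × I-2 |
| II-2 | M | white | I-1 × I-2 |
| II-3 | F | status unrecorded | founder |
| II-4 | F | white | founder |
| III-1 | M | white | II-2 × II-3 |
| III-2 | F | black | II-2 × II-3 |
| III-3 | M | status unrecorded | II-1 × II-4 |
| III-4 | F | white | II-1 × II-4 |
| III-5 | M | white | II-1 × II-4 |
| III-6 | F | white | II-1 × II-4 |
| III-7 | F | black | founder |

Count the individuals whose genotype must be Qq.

Obligate heterozygotes: II-1 is white so carries Q and received q from I-1 (qq), so II-1 is Qq; II-2 is white so carries Q and received q from I-1 (qq), so II-2 is Qq.
Every other individual is either homozygous by phenotype or has at least one consistent homozygous assignment, so the count is 2.

2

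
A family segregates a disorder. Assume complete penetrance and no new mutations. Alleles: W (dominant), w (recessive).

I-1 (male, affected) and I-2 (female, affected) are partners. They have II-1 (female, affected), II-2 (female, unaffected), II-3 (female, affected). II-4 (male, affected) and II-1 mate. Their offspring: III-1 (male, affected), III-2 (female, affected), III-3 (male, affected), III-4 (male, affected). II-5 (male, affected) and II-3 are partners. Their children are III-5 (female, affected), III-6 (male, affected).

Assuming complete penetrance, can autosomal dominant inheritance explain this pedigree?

Yes

A consistent assignment under autosomal dominant exists: I-1 Ww, I-2 Ww, II-1 WW, II-2 ww, II-3 WW, II-4 WW, II-5 WW, III-1 WW, III-2 WW, III-3 WW, III-4 WW, III-5 WW, III-6 WW.
In this assignment every recorded phenotype matches its genotype and every non-founder's genotype is obtainable from its parents' genotypes, so the pedigree is consistent.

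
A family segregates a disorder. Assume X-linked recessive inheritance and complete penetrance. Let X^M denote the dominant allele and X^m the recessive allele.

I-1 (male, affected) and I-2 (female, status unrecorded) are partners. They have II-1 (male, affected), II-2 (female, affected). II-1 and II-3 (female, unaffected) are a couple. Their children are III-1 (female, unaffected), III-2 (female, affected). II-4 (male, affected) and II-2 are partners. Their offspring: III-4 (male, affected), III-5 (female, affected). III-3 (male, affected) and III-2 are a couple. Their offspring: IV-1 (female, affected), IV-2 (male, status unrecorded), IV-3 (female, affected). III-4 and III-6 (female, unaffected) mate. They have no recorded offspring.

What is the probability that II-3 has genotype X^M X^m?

1

II-3 is unaffected so carries M and passed m to III-2 (X^m X^m), so II-3 is X^M X^m, giving P(X^M X^m) = 1.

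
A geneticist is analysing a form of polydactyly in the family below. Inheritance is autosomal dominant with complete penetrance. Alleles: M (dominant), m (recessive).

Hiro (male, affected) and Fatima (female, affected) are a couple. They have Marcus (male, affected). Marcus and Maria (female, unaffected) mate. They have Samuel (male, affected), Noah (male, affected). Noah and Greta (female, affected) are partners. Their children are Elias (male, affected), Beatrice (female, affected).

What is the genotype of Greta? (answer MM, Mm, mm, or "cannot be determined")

cannot be determined

Greta's phenotype allows MM or Mm, and no parent or child forces a single allele at both positions; consistent genotype assignments exist with Greta as MM or Mm.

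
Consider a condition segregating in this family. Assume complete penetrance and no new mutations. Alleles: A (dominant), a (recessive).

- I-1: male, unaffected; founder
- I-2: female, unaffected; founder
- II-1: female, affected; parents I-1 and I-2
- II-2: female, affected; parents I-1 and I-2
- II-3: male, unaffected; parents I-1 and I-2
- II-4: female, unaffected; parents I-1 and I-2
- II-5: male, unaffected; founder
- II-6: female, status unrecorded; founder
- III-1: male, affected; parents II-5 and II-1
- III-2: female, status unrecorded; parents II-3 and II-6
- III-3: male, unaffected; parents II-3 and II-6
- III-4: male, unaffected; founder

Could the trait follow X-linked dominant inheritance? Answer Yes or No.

No

Under X-linked dominant, II-1 (affected, female) cannot arise from I-1 (unaffected) × I-2 (unaffected).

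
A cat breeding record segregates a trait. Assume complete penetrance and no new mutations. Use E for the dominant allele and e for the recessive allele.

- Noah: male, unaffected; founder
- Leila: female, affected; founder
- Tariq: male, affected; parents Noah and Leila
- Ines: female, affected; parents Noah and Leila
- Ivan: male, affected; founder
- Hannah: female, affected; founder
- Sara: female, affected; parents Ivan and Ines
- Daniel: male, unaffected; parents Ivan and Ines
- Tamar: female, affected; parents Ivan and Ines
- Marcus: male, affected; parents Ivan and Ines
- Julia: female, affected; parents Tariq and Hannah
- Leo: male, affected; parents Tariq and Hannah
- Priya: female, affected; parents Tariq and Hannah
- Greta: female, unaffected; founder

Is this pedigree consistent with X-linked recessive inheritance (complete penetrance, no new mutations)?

Under X-linked recessive, Ines (affected, female) cannot arise from Noah (unaffected) × Leila (affected).

No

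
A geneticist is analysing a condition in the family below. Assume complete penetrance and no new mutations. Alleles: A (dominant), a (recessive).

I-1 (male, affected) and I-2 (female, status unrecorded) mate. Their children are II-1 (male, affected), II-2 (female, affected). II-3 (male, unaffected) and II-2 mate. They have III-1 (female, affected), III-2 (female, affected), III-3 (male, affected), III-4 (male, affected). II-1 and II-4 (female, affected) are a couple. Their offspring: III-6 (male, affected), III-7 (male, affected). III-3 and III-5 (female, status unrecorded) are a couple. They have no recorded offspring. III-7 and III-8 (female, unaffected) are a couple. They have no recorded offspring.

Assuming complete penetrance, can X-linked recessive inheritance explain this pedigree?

Under X-linked recessive, III-1 (affected, female) cannot arise from II-3 (unaffected) × II-2 (affected).

No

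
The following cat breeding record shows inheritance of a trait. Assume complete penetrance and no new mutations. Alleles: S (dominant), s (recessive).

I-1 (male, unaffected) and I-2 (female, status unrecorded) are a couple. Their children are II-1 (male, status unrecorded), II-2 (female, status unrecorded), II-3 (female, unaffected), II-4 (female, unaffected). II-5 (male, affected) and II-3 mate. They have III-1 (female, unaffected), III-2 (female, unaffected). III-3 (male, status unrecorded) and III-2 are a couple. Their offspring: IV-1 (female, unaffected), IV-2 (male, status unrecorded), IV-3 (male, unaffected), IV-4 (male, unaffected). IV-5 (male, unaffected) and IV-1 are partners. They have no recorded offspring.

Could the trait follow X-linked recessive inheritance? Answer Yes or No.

Yes

A consistent assignment under X-linked recessive exists: I-1 X^S Y, I-2 X^S X^S, II-1 X^S Y, II-2 X^S X^S, II-3 X^S X^S, II-4 X^S X^S, II-5 X^s Y, III-1 X^S X^s, III-2 X^S X^s, III-3 X^S Y, IV-1 X^S X^S, IV-2 X^S Y, IV-3 X^S Y, IV-4 X^S Y, IV-5 X^S Y.
In this assignment every recorded phenotype matches its genotype and every non-founder's genotype is obtainable from its parents' genotypes, so the pedigree is consistent.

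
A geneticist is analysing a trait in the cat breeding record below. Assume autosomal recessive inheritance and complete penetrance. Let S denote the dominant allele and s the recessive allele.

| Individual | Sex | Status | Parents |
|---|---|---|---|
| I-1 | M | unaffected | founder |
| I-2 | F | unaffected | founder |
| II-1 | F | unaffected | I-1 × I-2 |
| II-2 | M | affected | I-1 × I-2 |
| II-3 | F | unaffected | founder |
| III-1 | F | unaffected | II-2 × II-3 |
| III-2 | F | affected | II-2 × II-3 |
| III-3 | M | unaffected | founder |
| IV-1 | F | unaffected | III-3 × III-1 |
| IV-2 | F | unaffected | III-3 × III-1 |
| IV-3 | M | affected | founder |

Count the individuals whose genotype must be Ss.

Obligate heterozygotes: I-1 is unaffected so carries S and passed s to II-2 (ss), so I-1 is Ss; I-2 is unaffected so carries S and passed s to II-2 (ss), so I-2 is Ss; II-3 is unaffected so carries S and passed s to III-2 (ss), so II-3 is Ss; III-1 is unaffected so carries S and received s from II-2 (ss), so III-1 is Ss.
Every other individual is either homozygous by phenotype or has at least one consistent homozygous assignment, so the count is 4.

4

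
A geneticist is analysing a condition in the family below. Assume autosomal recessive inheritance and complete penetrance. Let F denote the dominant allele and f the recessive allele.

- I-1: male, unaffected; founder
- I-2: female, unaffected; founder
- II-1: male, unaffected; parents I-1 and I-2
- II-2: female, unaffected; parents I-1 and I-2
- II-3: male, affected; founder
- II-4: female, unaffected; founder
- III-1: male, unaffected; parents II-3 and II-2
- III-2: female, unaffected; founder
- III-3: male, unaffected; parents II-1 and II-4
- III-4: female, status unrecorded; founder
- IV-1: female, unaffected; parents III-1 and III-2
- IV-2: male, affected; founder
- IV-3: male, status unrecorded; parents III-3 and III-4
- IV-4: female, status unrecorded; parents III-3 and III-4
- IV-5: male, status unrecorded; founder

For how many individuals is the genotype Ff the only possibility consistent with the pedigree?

Obligate heterozygotes: III-1 is unaffected so carries F and received f from II-3 (ff), so III-1 is Ff.
Every other individual is either homozygous by phenotype or has at least one consistent homozygous assignment, so the count is 1.

1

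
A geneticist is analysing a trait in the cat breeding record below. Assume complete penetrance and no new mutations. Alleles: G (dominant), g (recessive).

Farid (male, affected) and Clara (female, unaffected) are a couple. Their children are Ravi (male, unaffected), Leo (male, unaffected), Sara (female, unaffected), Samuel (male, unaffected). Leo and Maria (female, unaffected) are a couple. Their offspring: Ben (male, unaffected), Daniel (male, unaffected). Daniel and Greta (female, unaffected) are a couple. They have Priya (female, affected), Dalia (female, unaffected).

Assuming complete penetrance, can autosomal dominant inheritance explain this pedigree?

No

Under autosomal dominant, Priya (affected, female) cannot arise from Daniel (unaffected) × Greta (unaffected).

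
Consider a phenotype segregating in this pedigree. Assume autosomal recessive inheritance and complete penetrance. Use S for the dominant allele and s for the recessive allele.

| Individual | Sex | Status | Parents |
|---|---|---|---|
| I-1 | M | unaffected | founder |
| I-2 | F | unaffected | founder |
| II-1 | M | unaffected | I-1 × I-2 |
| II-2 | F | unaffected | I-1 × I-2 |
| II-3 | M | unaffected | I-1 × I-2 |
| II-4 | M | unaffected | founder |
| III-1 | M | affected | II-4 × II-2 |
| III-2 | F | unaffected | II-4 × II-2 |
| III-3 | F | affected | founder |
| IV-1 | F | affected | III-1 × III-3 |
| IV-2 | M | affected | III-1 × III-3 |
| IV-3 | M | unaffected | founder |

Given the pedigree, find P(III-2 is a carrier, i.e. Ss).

2/3

II-4 is unaffected so carries S and passed s to III-1 (ss), so II-4 is Ss.
II-2 is unaffected so carries S and passed s to III-1 (ss), so II-2 is Ss.
Their cross gives offspring ratios 1/4 SS : 1/2 Ss : 1/4 ss. Conditioning on III-2 being unaffected, P(Ss) = 1/2 / 3/4 = 2/3.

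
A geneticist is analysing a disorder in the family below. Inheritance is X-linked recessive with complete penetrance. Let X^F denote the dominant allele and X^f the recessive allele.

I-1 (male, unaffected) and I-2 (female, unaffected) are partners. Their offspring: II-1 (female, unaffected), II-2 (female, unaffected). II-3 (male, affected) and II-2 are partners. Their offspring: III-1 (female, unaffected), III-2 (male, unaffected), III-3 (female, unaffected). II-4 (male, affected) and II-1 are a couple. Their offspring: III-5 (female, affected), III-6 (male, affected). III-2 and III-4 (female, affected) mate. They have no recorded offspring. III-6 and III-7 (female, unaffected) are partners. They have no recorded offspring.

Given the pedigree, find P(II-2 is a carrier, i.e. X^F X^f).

I-1 is unaffected, so I-1 is X^F Y.
I-2 is unaffected so carries F and passed f to II-1 (X^F X^f, whose F came from I-1), so I-2 is X^F X^f.
Their cross gives offspring ratios 1/2 X^F X^F : 1/2 X^F X^f. Conditioning on II-2 being unaffected, P(X^F X^f) = 1/2 / 1 = 1/2 before taking II-2's own offspring into account.
II-3 is affected, so II-3 is X^f Y.
Now use II-2's offspring. Probability of each recorded status — unaffected daughter III-1: 1/2 if II-2 is X^F X^f, 1 if X^F X^F; unaffected son III-2: 1/2 if II-2 is X^F X^f, 1 if X^F X^F; unaffected daughter III-3: 1/2 if II-2 is X^F X^f, 1 if X^F X^F.
Bayes: P(X^F X^f) = 1/2·1/8 / (1/2·1/8 + 1/2·1) = 1/9.

1/9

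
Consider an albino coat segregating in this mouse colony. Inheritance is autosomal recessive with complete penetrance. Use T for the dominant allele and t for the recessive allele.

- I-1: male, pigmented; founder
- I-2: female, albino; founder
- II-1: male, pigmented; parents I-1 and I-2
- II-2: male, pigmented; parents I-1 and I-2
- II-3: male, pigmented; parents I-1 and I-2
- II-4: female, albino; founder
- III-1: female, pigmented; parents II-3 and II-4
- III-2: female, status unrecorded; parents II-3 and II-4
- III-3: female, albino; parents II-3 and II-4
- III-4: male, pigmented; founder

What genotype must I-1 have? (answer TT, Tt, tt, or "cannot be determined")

I-1's phenotype allows TT or Tt, and no parent or child forces a single allele at both positions; consistent genotype assignments exist with I-1 as TT or Tt.

cannot be determined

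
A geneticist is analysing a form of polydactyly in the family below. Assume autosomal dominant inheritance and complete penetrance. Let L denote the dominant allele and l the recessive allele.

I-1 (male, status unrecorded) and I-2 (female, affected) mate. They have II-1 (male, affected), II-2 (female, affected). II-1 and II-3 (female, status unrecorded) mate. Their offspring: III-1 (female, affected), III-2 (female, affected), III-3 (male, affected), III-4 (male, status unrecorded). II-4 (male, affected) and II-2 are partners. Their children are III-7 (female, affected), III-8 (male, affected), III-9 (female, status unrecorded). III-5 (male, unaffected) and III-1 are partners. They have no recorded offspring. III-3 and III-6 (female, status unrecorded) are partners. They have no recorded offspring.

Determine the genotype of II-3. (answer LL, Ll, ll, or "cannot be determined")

II-3's phenotype is unrecorded, and no parent or child forces a single allele at both positions; consistent genotype assignments exist with II-3 as LL or Ll or ll.

cannot be determined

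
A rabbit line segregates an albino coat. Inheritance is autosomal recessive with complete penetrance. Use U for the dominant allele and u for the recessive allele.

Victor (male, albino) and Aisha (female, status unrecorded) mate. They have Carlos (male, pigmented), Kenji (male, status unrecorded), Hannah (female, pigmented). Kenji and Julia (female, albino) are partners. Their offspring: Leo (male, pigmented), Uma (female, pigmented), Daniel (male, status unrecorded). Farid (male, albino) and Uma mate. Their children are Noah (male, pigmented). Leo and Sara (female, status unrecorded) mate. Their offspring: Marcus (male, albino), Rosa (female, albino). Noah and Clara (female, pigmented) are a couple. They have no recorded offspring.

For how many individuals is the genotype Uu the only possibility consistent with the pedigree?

6

Obligate heterozygotes: Carlos is pigmented so carries U and received u from Victor (uu), so Carlos is Uu; Kenji passed U to Leo (Uu, whose u came from Julia) and received u from Victor (uu), so Kenji is Uu; Hannah is pigmented so carries U and received u from Victor (uu), so Hannah is Uu; Leo is pigmented so carries U and received u from Julia (uu), so Leo is Uu; Uma is pigmented so carries U and received u from Julia (uu), so Uma is Uu; Noah is pigmented so carries U and received u from Farid (uu), so Noah is Uu.
Every other individual is either homozygous by phenotype or has at least one consistent homozygous assignment, so the count is 6.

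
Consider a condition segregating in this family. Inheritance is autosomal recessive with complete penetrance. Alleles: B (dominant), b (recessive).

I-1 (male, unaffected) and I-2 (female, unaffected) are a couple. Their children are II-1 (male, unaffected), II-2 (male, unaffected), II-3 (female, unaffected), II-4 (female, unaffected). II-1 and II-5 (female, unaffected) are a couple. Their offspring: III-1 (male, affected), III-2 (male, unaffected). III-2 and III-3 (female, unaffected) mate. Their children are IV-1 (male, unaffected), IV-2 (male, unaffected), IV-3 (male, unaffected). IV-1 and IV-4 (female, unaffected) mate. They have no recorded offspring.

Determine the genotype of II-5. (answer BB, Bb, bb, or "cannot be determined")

From phenotype alone, II-5 is BB or Bb.
II-5 is unaffected so carries B and passed b to III-1 (bb), so II-5 is Bb.

Bb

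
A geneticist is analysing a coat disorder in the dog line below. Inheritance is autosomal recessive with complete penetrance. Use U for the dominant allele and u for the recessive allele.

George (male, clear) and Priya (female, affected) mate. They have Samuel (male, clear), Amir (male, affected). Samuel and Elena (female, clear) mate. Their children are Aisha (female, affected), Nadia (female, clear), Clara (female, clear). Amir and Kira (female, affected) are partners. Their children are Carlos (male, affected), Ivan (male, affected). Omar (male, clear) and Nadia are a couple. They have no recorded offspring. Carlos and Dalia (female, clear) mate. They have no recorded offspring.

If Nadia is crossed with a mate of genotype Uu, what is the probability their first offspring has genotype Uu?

1/2

Samuel is clear so carries U and received u from Priya (uu), so Samuel is Uu.
Elena is clear so carries U and passed u to Aisha (uu), so Elena is Uu.
Nadia is a clear offspring of Samuel (Uu) × Elena (Uu), whose cross gives 1/4 UU : 1/2 Uu : 1/4 uu; conditioning on being clear, Nadia is UU with probability 1/3, Uu with probability 2/3.
Summing over parental genotype combinations, P(offspring has genotype Uu) = 1/3·1/2 + 2/3·1/2 = 1/2.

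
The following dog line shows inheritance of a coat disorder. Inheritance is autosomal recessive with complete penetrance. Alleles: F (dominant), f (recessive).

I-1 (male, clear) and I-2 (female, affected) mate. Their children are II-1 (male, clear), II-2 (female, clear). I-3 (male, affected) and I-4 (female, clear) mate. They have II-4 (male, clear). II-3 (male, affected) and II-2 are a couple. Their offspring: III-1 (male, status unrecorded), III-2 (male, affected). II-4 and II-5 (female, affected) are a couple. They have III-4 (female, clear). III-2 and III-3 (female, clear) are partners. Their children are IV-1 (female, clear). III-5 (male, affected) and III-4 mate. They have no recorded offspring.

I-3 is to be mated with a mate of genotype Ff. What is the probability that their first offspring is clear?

1/2

I-3 is affected, so I-3 is ff.
The cross gives 1/2 Ff : 1/2 ff, so P(offspring is clear) = 1/2.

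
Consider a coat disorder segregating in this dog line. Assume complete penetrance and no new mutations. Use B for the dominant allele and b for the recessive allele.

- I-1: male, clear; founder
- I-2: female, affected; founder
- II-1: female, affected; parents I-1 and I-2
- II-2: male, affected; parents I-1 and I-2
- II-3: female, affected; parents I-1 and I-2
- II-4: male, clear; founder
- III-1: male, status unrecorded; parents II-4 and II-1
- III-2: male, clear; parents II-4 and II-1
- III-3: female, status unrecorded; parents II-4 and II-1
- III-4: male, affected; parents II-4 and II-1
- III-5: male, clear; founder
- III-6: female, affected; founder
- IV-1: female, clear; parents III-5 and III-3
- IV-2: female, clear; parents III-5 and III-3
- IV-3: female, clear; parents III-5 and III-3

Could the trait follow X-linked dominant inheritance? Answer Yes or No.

A consistent assignment under X-linked dominant exists: I-1 X^b Y, I-2 X^B X^B, II-1 X^B X^b, II-2 X^B Y, II-3 X^B X^b, II-4 X^b Y, III-1 X^B Y, III-2 X^b Y, III-3 X^B X^b, III-4 X^B Y, III-5 X^b Y, III-6 X^B X^B, IV-1 X^b X^b, IV-2 X^b X^b, IV-3 X^b X^b.
In this assignment every recorded phenotype matches its genotype and every non-founder's genotype is obtainable from its parents' genotypes, so the pedigree is consistent.

Yes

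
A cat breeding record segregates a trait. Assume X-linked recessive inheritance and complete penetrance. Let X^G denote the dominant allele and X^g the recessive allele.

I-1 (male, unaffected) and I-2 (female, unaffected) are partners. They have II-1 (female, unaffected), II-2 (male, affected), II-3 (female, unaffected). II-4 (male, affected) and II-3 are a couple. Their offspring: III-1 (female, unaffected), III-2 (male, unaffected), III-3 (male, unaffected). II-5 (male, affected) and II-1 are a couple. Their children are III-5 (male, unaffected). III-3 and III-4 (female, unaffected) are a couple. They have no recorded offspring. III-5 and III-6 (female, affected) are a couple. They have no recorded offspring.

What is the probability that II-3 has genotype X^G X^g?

1/9

I-1 is unaffected, so I-1 is X^G Y.
I-2 is unaffected so carries G and passed g to II-2 (X^g Y), so I-2 is X^G X^g.
Their cross gives offspring ratios 1/2 X^G X^G : 1/2 X^G X^g. Conditioning on II-3 being unaffected, P(X^G X^g) = 1/2 / 1 = 1/2 before taking II-3's own offspring into account.
II-4 is affected, so II-4 is X^g Y.
Now use II-3's offspring. Probability of each recorded status — unaffected daughter III-1: 1/2 if II-3 is X^G X^g, 1 if X^G X^G; unaffected son III-2: 1/2 if II-3 is X^G X^g, 1 if X^G X^G; unaffected son III-3: 1/2 if II-3 is X^G X^g, 1 if X^G X^G.
Bayes: P(X^G X^g) = 1/2·1/8 / (1/2·1/8 + 1/2·1) = 1/9.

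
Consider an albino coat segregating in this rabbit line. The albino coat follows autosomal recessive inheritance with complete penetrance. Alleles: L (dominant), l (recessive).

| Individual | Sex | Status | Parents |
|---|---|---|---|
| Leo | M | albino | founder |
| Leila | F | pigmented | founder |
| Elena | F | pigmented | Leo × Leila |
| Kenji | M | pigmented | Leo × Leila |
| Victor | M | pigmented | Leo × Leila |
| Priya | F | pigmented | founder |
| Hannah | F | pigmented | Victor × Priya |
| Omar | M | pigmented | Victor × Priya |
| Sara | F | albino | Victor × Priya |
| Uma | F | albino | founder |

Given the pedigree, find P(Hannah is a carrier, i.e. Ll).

Victor is pigmented so carries L and received l from Leo (ll), so Victor is Ll.
Priya is pigmented so carries L and passed l to Sara (ll), so Priya is Ll.
Their cross gives offspring ratios 1/4 LL : 1/2 Ll : 1/4 ll. Conditioning on Hannah being pigmented, P(Ll) = 1/2 / 3/4 = 2/3.

2/3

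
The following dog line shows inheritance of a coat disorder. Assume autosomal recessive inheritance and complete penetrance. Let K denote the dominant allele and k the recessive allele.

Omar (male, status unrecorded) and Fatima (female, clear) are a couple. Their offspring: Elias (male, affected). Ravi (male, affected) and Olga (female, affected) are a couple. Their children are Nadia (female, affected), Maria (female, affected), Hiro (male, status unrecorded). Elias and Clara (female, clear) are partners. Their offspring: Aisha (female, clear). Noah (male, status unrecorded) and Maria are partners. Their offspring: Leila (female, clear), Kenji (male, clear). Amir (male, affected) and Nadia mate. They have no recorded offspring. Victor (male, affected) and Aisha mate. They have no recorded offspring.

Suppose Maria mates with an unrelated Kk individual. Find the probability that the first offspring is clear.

1/2

Maria is affected, so Maria is kk.
The cross gives 1/2 Kk : 1/2 kk, so P(offspring is clear) = 1/2.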